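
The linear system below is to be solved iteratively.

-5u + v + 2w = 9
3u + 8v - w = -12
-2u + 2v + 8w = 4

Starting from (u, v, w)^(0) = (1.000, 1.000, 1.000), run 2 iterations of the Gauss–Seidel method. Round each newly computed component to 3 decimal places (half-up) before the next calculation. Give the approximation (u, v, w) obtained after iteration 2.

(-1.813, -0.766, 0.238)

Iteration 1:
  u = (9 - (1)·1.000 - (2)·1.000) / (-5) = -1.200
  v = (-12 - (3)·-1.200 - (-1)·1.000) / (8) = -0.925
  w = (4 - (-2)·-1.200 - (2)·-0.925) / (8) = 0.431
Iteration 2:
  u = (9 - (1)·-0.925 - (2)·0.431) / (-5) = -1.813
  v = (-12 - (3)·-1.813 - (-1)·0.431) / (8) = -0.766
  w = (4 - (-2)·-1.813 - (2)·-0.766) / (8) = 0.238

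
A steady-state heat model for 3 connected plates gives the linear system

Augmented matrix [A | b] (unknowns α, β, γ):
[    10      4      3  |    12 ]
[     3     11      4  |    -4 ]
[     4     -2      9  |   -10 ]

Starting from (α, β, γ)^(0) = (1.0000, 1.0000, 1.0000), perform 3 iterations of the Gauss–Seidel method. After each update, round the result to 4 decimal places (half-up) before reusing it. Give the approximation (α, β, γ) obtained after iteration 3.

Iteration 1:
  α = (12 - (4)·1.0000 - (3)·1.0000) / (10) = 0.5000
  β = (-4 - (3)·0.5000 - (4)·1.0000) / (11) = -0.8636
  γ = (-10 - (4)·0.5000 - (-2)·-0.8636) / (9) = -1.5252
Iteration 2:
  α = (12 - (4)·-0.8636 - (3)·-1.5252) / (10) = 2.0030
  β = (-4 - (3)·2.0030 - (4)·-1.5252) / (11) = -0.3553
  γ = (-10 - (4)·2.0030 - (-2)·-0.3553) / (9) = -2.0803
Iteration 3:
  α = (12 - (4)·-0.3553 - (3)·-2.0803) / (10) = 1.9662
  β = (-4 - (3)·1.9662 - (4)·-2.0803) / (11) = -0.1434
  γ = (-10 - (4)·1.9662 - (-2)·-0.1434) / (9) = -2.0168

(1.9662, -0.1434, -2.0168)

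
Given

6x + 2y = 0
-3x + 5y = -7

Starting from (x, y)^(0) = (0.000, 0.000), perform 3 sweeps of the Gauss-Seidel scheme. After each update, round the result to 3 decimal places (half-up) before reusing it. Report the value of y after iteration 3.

Iteration 1:
  x = (0 - (2)·0.000) / (6) = 0.000
  y = (-7 - (-3)·0.000) / (5) = -1.400
Iteration 2:
  x = (0 - (2)·-1.400) / (6) = 0.467
  y = (-7 - (-3)·0.467) / (5) = -1.120
Iteration 3:
  x = (0 - (2)·-1.120) / (6) = 0.373
  y = (-7 - (-3)·0.373) / (5) = -1.176

-1.176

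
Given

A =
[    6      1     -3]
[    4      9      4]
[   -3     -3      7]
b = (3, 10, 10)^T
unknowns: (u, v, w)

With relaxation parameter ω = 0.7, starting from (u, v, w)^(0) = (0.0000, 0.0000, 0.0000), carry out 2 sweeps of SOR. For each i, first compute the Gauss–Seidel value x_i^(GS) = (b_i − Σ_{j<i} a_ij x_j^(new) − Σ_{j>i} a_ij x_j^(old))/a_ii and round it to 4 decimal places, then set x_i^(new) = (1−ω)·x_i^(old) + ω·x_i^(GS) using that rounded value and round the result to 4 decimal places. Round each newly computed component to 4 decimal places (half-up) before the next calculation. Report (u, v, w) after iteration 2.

Iteration 1:
  u: GS value = (3 - (1)·0.0000 - (-3)·0.0000) / (6) = 0.5000;  u ← (1−ω)·0.0000 + ω·0.5000 = 0.3500
  v: GS value = (10 - (4)·0.3500 - (4)·0.0000) / (9) = 0.9556;  v ← (1−ω)·0.0000 + ω·0.9556 = 0.6689
  w: GS value = (10 - (-3)·0.3500 - (-3)·0.6689) / (7) = 1.8652;  w ← (1−ω)·0.0000 + ω·1.8652 = 1.3056
Iteration 2:
  u: GS value = (3 - (1)·0.6689 - (-3)·1.3056) / (6) = 1.0413;  u ← (1−ω)·0.3500 + ω·1.0413 = 0.8339
  v: GS value = (10 - (4)·0.8339 - (4)·1.3056) / (9) = 0.1602;  v ← (1−ω)·0.6689 + ω·0.1602 = 0.3128
  w: GS value = (10 - (-3)·0.8339 - (-3)·0.3128) / (7) = 1.9200;  w ← (1−ω)·1.3056 + ω·1.9200 = 1.7357

(0.8339, 0.3128, 1.7357)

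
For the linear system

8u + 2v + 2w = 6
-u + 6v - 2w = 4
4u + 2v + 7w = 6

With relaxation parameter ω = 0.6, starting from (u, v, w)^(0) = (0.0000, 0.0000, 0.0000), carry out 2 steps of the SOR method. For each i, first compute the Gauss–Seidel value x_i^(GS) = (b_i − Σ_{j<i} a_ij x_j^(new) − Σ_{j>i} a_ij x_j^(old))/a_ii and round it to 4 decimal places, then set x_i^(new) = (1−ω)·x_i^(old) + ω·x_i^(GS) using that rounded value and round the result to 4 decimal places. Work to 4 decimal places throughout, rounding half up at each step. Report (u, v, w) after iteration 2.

Iteration 1:
  u: GS value = (6 - (2)·0.0000 - (2)·0.0000) / (8) = 0.7500;  u ← (1−ω)·0.0000 + ω·0.7500 = 0.4500
  v: GS value = (4 - (-1)·0.4500 - (-2)·0.0000) / (6) = 0.7417;  v ← (1−ω)·0.0000 + ω·0.7417 = 0.4450
  w: GS value = (6 - (4)·0.4500 - (2)·0.4450) / (7) = 0.4729;  w ← (1−ω)·0.0000 + ω·0.4729 = 0.2837
Iteration 2:
  u: GS value = (6 - (2)·0.4450 - (2)·0.2837) / (8) = 0.5678;  u ← (1−ω)·0.4500 + ω·0.5678 = 0.5207
  v: GS value = (4 - (-1)·0.5207 - (-2)·0.2837) / (6) = 0.8480;  v ← (1−ω)·0.4450 + ω·0.8480 = 0.6868
  w: GS value = (6 - (4)·0.5207 - (2)·0.6868) / (7) = 0.3634;  w ← (1−ω)·0.2837 + ω·0.3634 = 0.3315

(0.5207, 0.6868, 0.3315)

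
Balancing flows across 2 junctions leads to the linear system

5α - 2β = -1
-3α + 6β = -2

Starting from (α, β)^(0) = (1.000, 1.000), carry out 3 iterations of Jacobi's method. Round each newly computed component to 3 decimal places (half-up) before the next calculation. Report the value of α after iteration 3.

Iteration 1:
  α = (-1 - (-2)·1.000) / (5) = 0.200
  β = (-2 - (-3)·1.000) / (6) = 0.167
Iteration 2:
  α = (-1 - (-2)·0.167) / (5) = -0.133
  β = (-2 - (-3)·0.200) / (6) = -0.233
Iteration 3:
  α = (-1 - (-2)·-0.233) / (5) = -0.293
  β = (-2 - (-3)·-0.133) / (6) = -0.400

-0.293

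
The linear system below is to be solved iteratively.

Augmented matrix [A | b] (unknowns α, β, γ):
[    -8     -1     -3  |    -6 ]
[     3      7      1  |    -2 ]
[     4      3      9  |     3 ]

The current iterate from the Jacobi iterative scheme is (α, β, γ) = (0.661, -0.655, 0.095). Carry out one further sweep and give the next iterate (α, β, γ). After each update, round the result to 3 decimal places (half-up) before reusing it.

One sweep:
  α = (-6 - (-1)·-0.655 - (-3)·0.095) / (-8) = 0.796
  β = (-2 - (3)·0.661 - (1)·0.095) / (7) = -0.583
  γ = (3 - (4)·0.661 - (3)·-0.655) / (9) = 0.258

(0.796, -0.583, 0.258)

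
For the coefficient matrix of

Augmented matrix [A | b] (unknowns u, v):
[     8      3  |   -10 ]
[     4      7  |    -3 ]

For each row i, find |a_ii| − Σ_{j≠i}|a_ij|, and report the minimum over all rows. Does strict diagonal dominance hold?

3

row 1: |8| − (3) = 5
row 2: |7| − (4) = 3
minimum over rows = 3 → strictly diagonally dominant (convergence guaranteed)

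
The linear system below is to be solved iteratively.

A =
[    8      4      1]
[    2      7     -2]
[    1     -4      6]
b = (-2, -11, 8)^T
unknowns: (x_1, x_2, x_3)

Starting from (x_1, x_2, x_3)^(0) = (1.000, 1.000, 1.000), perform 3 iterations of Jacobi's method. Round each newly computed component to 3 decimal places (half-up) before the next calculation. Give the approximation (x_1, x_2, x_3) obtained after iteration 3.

(0.095, -1.535, 0.750)

Iteration 1:
  x_1 = (-2 - (4)·1.000 - (1)·1.000) / (8) = -0.875
  x_2 = (-11 - (2)·1.000 - (-2)·1.000) / (7) = -1.571
  x_3 = (8 - (1)·1.000 - (-4)·1.000) / (6) = 1.833
Iteration 2:
  x_1 = (-2 - (4)·-1.571 - (1)·1.833) / (8) = 0.306
  x_2 = (-11 - (2)·-0.875 - (-2)·1.833) / (7) = -0.798
  x_3 = (8 - (1)·-0.875 - (-4)·-1.571) / (6) = 0.432
Iteration 3:
  x_1 = (-2 - (4)·-0.798 - (1)·0.432) / (8) = 0.095
  x_2 = (-11 - (2)·0.306 - (-2)·0.432) / (7) = -1.535
  x_3 = (8 - (1)·0.306 - (-4)·-0.798) / (6) = 0.750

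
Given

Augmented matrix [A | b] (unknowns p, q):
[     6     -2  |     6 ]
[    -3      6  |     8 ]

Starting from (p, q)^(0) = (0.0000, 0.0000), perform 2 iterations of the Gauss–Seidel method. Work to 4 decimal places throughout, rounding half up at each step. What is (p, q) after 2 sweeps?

(1.6111, 2.1389)

Iteration 1:
  p = (6 - (-2)·0.0000) / (6) = 1.0000
  q = (8 - (-3)·1.0000) / (6) = 1.8333
Iteration 2:
  p = (6 - (-2)·1.8333) / (6) = 1.6111
  q = (8 - (-3)·1.6111) / (6) = 2.1389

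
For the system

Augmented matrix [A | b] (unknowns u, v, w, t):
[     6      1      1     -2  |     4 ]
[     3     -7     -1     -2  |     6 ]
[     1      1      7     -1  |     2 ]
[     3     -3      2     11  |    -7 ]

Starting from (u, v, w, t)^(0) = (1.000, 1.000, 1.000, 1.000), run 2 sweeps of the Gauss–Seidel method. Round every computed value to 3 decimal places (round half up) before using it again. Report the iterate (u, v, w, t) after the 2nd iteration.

Iteration 1:
  u = (4 - (1)·1.000 - (1)·1.000 - (-2)·1.000) / (6) = 0.667
  v = (6 - (3)·0.667 - (-1)·1.000 - (-2)·1.000) / (-7) = -1.000
  w = (2 - (1)·0.667 - (1)·-1.000 - (-1)·1.000) / (7) = 0.476
  t = (-7 - (3)·0.667 - (-3)·-1.000 - (2)·0.476) / (11) = -1.178
Iteration 2:
  u = (4 - (1)·-1.000 - (1)·0.476 - (-2)·-1.178) / (6) = 0.361
  v = (6 - (3)·0.361 - (-1)·0.476 - (-2)·-1.178) / (-7) = -0.434
  w = (2 - (1)·0.361 - (1)·-0.434 - (-1)·-1.178) / (7) = 0.128
  t = (-7 - (3)·0.361 - (-3)·-0.434 - (2)·0.128) / (11) = -0.876

(0.361, -0.434, 0.128, -0.876)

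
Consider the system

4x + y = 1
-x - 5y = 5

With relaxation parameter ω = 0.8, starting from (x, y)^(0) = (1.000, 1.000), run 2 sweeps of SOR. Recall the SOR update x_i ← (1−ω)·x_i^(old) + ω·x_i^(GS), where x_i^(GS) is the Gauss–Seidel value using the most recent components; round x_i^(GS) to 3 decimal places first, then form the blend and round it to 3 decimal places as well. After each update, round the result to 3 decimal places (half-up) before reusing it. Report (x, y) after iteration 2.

Iteration 1:
  x: GS value = (1 - (1)·1.000) / (4) = 0.000;  x ← (1−ω)·1.000 + ω·0.000 = 0.200
  y: GS value = (5 - (-1)·0.200) / (-5) = -1.040;  y ← (1−ω)·1.000 + ω·-1.040 = -0.632
Iteration 2:
  x: GS value = (1 - (1)·-0.632) / (4) = 0.408;  x ← (1−ω)·0.200 + ω·0.408 = 0.366
  y: GS value = (5 - (-1)·0.366) / (-5) = -1.073;  y ← (1−ω)·-0.632 + ω·-1.073 = -0.985

(0.366, -0.985)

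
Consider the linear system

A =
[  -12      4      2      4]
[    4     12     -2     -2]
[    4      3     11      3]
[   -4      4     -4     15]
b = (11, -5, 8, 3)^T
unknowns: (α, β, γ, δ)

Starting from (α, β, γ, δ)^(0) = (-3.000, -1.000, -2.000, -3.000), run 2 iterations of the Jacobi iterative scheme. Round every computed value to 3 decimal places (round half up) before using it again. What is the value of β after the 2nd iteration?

Iteration 1:
  α = (11 - (4)·-1.000 - (2)·-2.000 - (4)·-3.000) / (-12) = -2.583
  β = (-5 - (4)·-3.000 - (-2)·-2.000 - (-2)·-3.000) / (12) = -0.250
  γ = (8 - (4)·-3.000 - (3)·-1.000 - (3)·-3.000) / (11) = 2.909
  δ = (3 - (-4)·-3.000 - (4)·-1.000 - (-4)·-2.000) / (15) = -0.867
Iteration 2:
  α = (11 - (4)·-0.250 - (2)·2.909 - (4)·-0.867) / (-12) = -0.804
  β = (-5 - (4)·-2.583 - (-2)·2.909 - (-2)·-0.867) / (12) = 0.785
  γ = (8 - (4)·-2.583 - (3)·-0.250 - (3)·-0.867) / (11) = 1.971
  δ = (3 - (-4)·-2.583 - (4)·-0.250 - (-4)·2.909) / (15) = 0.354

0.785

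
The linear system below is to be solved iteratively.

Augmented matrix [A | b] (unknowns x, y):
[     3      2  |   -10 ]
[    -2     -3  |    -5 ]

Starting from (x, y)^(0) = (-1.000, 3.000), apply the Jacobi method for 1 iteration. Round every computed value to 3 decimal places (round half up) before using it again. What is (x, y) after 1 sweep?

Iteration 1:
  x = (-10 - (2)·3.000) / (3) = -5.333
  y = (-5 - (-2)·-1.000) / (-3) = 2.333

(-5.333, 2.333)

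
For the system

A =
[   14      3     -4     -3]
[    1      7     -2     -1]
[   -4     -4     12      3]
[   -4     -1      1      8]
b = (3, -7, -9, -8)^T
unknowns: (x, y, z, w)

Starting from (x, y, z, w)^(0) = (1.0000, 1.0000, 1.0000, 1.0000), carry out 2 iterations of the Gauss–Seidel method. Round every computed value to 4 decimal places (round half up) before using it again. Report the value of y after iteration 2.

Iteration 1:
  x = (3 - (3)·1.0000 - (-4)·1.0000 - (-3)·1.0000) / (14) = 0.5000
  y = (-7 - (1)·0.5000 - (-2)·1.0000 - (-1)·1.0000) / (7) = -0.6429
  z = (-9 - (-4)·0.5000 - (-4)·-0.6429 - (3)·1.0000) / (12) = -1.0476
  w = (-8 - (-4)·0.5000 - (-1)·-0.6429 - (1)·-1.0476) / (8) = -0.6994
Iteration 2:
  x = (3 - (3)·-0.6429 - (-4)·-1.0476 - (-3)·-0.6994) / (14) = -0.0971
  y = (-7 - (1)·-0.0971 - (-2)·-1.0476 - (-1)·-0.6994) / (7) = -1.3854
  z = (-9 - (-4)·-0.0971 - (-4)·-1.3854 - (3)·-0.6994) / (12) = -1.0693
  w = (-8 - (-4)·-0.0971 - (-1)·-1.3854 - (1)·-1.0693) / (8) = -1.0881

-1.3854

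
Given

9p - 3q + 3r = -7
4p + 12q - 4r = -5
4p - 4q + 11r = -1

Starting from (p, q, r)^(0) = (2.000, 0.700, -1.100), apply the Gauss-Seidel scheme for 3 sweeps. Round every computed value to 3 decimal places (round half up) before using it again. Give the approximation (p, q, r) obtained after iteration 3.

(-0.903, -0.059, 0.216)

Iteration 1:
  p = (-7 - (-3)·0.700 - (3)·-1.100) / (9) = -0.178
  q = (-5 - (4)·-0.178 - (-4)·-1.100) / (12) = -0.724
  r = (-1 - (4)·-0.178 - (-4)·-0.724) / (11) = -0.289
Iteration 2:
  p = (-7 - (-3)·-0.724 - (3)·-0.289) / (9) = -0.923
  q = (-5 - (4)·-0.923 - (-4)·-0.289) / (12) = -0.205
  r = (-1 - (4)·-0.923 - (-4)·-0.205) / (11) = 0.170
Iteration 3:
  p = (-7 - (-3)·-0.205 - (3)·0.170) / (9) = -0.903
  q = (-5 - (4)·-0.903 - (-4)·0.170) / (12) = -0.059
  r = (-1 - (4)·-0.903 - (-4)·-0.059) / (11) = 0.216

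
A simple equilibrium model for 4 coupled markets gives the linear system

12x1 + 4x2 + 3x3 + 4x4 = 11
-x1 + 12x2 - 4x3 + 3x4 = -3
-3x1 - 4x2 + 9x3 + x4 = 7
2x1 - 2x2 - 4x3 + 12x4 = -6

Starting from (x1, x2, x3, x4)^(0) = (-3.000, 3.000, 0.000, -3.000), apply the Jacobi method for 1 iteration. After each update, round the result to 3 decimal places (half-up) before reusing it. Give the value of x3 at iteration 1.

1.444

Iteration 1:
  x1 = (11 - (4)·3.000 - (3)·0.000 - (4)·-3.000) / (12) = 0.917
  x2 = (-3 - (-1)·-3.000 - (-4)·0.000 - (3)·-3.000) / (12) = 0.250
  x3 = (7 - (-3)·-3.000 - (-4)·3.000 - (1)·-3.000) / (9) = 1.444
  x4 = (-6 - (2)·-3.000 - (-2)·3.000 - (-4)·0.000) / (12) = 0.500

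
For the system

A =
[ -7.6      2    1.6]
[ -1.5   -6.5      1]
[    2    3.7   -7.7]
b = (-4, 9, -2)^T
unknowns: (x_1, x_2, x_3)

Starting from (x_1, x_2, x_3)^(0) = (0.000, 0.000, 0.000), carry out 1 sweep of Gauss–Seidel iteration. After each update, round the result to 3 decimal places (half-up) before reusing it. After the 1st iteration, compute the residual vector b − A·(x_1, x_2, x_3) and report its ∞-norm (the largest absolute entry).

Iteration 1:
  x_1 = (-4 - (2)·0.000 - (1.6)·0.000) / (-7.6) = 0.526
  x_2 = (9 - (-1.5)·0.526 - (1)·0.000) / (-6.5) = -1.506
  x_3 = (-2 - (2)·0.526 - (3.7)·-1.506) / (-7.7) = -0.327
Residual b − A·x = (3.533, 0.327, 0.002); ∞-norm = 3.533

3.533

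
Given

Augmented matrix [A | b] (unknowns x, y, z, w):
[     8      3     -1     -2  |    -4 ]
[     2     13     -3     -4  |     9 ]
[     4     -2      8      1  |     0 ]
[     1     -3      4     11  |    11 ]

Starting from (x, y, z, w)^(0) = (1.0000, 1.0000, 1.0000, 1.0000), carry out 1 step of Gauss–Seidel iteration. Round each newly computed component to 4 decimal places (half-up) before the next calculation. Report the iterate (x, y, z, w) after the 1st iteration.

(-0.5000, 1.3077, 0.4519, 1.2378)

Iteration 1:
  x = (-4 - (3)·1.0000 - (-1)·1.0000 - (-2)·1.0000) / (8) = -0.5000
  y = (9 - (2)·-0.5000 - (-3)·1.0000 - (-4)·1.0000) / (13) = 1.3077
  z = (0 - (4)·-0.5000 - (-2)·1.3077 - (1)·1.0000) / (8) = 0.4519
  w = (11 - (1)·-0.5000 - (-3)·1.3077 - (4)·0.4519) / (11) = 1.2378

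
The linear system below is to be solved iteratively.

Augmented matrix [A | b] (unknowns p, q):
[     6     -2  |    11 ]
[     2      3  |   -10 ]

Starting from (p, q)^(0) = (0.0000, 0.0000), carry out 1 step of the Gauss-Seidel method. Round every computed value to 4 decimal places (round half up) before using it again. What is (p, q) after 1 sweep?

(1.8333, -4.5555)

Iteration 1:
  p = (11 - (-2)·0.0000) / (6) = 1.8333
  q = (-10 - (2)·1.8333) / (3) = -4.5555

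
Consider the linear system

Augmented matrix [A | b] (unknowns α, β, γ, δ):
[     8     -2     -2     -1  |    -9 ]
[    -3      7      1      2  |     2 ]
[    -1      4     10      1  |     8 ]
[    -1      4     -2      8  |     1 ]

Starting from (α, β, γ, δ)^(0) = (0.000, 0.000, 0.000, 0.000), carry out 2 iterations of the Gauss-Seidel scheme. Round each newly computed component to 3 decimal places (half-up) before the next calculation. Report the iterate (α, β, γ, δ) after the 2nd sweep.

(-0.948, -0.308, 0.801, 0.361)

Iteration 1:
  α = (-9 - (-2)·0.000 - (-2)·0.000 - (-1)·0.000) / (8) = -1.125
  β = (2 - (-3)·-1.125 - (1)·0.000 - (2)·0.000) / (7) = -0.196
  γ = (8 - (-1)·-1.125 - (4)·-0.196 - (1)·0.000) / (10) = 0.766
  δ = (1 - (-1)·-1.125 - (4)·-0.196 - (-2)·0.766) / (8) = 0.274
Iteration 2:
  α = (-9 - (-2)·-0.196 - (-2)·0.766 - (-1)·0.274) / (8) = -0.948
  β = (2 - (-3)·-0.948 - (1)·0.766 - (2)·0.274) / (7) = -0.308
  γ = (8 - (-1)·-0.948 - (4)·-0.308 - (1)·0.274) / (10) = 0.801
  δ = (1 - (-1)·-0.948 - (4)·-0.308 - (-2)·0.801) / (8) = 0.361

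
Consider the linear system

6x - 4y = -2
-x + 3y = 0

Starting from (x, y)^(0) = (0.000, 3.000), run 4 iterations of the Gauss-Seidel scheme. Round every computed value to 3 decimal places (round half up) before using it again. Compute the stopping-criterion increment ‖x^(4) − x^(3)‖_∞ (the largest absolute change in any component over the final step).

0.080

Iteration 1:
  x = (-2 - (-4)·3.000) / (6) = 1.667
  y = (0 - (-1)·1.667) / (3) = 0.556
Iteration 2:
  x = (-2 - (-4)·0.556) / (6) = 0.037
  y = (0 - (-1)·0.037) / (3) = 0.012
Iteration 3:
  x = (-2 - (-4)·0.012) / (6) = -0.325
  y = (0 - (-1)·-0.325) / (3) = -0.108
Iteration 4:
  x = (-2 - (-4)·-0.108) / (6) = -0.405
  y = (0 - (-1)·-0.405) / (3) = -0.135
Change: (-0.080, -0.027) → max |·| = 0.080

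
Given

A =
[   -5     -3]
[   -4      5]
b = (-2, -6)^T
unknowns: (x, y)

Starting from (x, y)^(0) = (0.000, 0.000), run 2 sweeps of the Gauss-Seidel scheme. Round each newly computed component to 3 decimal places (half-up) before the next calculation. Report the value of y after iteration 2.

-0.458

Iteration 1:
  x = (-2 - (-3)·0.000) / (-5) = 0.400
  y = (-6 - (-4)·0.400) / (5) = -0.880
Iteration 2:
  x = (-2 - (-3)·-0.880) / (-5) = 0.928
  y = (-6 - (-4)·0.928) / (5) = -0.458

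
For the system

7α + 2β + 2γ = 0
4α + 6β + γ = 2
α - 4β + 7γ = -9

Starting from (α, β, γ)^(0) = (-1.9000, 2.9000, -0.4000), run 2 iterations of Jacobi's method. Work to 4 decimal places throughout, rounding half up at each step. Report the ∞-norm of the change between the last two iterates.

Iteration 1:
  α = (0 - (2)·2.9000 - (2)·-0.4000) / (7) = -0.7143
  β = (2 - (4)·-1.9000 - (1)·-0.4000) / (6) = 1.6667
  γ = (-9 - (1)·-1.9000 - (-4)·2.9000) / (7) = 0.6429
Iteration 2:
  α = (0 - (2)·1.6667 - (2)·0.6429) / (7) = -0.6599
  β = (2 - (4)·-0.7143 - (1)·0.6429) / (6) = 0.7024
  γ = (-9 - (1)·-0.7143 - (-4)·1.6667) / (7) = -0.2313
Change: (0.0544, -0.9643, -0.8742) → max |·| = 0.9643

0.9643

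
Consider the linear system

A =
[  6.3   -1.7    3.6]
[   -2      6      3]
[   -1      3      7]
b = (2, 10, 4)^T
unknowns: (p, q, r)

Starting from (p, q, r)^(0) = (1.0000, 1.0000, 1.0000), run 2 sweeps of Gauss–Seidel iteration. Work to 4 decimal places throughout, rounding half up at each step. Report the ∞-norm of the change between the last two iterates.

Iteration 1:
  p = (2 - (-1.7)·1.0000 - (3.6)·1.0000) / (6.3) = 0.0159
  q = (10 - (-2)·0.0159 - (3)·1.0000) / (6) = 1.1720
  r = (4 - (-1)·0.0159 - (3)·1.1720) / (7) = 0.0714
Iteration 2:
  p = (2 - (-1.7)·1.1720 - (3.6)·0.0714) / (6.3) = 0.5929
  q = (10 - (-2)·0.5929 - (3)·0.0714) / (6) = 1.8286
  r = (4 - (-1)·0.5929 - (3)·1.8286) / (7) = -0.1276
Change: (0.5770, 0.6566, -0.1990) → max |·| = 0.6566

0.6566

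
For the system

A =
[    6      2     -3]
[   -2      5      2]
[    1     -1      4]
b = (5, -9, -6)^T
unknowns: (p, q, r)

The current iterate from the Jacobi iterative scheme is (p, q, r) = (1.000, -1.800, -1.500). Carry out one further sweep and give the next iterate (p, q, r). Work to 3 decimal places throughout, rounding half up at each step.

(0.683, -0.800, -2.200)

One sweep:
  p = (5 - (2)·-1.800 - (-3)·-1.500) / (6) = 0.683
  q = (-9 - (-2)·1.000 - (2)·-1.500) / (5) = -0.800
  r = (-6 - (1)·1.000 - (-1)·-1.800) / (4) = -2.200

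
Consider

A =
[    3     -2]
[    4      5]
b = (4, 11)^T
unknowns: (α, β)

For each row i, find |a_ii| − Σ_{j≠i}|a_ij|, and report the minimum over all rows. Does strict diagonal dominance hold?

1

row 1: |3| − (2) = 1
row 2: |5| − (4) = 1
minimum over rows = 1 → strictly diagonally dominant (convergence guaranteed)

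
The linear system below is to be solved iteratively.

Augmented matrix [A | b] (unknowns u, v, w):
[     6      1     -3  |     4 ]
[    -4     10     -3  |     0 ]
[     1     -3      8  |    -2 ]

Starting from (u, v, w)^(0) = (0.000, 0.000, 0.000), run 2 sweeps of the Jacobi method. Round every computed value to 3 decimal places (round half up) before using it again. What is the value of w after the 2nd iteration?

-0.333

Iteration 1:
  u = (4 - (1)·0.000 - (-3)·0.000) / (6) = 0.667
  v = (0 - (-4)·0.000 - (-3)·0.000) / (10) = 0.000
  w = (-2 - (1)·0.000 - (-3)·0.000) / (8) = -0.250
Iteration 2:
  u = (4 - (1)·0.000 - (-3)·-0.250) / (6) = 0.542
  v = (0 - (-4)·0.667 - (-3)·-0.250) / (10) = 0.192
  w = (-2 - (1)·0.667 - (-3)·0.000) / (8) = -0.333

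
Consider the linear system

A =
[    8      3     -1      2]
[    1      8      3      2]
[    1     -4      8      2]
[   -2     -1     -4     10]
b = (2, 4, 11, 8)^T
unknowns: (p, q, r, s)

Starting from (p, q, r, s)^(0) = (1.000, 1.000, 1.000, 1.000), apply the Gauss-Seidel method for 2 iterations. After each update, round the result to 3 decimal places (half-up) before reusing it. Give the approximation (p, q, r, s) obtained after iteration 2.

(0.128, -0.228, 0.949, 1.182)

Iteration 1:
  p = (2 - (3)·1.000 - (-1)·1.000 - (2)·1.000) / (8) = -0.250
  q = (4 - (1)·-0.250 - (3)·1.000 - (2)·1.000) / (8) = -0.094
  r = (11 - (1)·-0.250 - (-4)·-0.094 - (2)·1.000) / (8) = 1.109
  s = (8 - (-2)·-0.250 - (-1)·-0.094 - (-4)·1.109) / (10) = 1.184
Iteration 2:
  p = (2 - (3)·-0.094 - (-1)·1.109 - (2)·1.184) / (8) = 0.128
  q = (4 - (1)·0.128 - (3)·1.109 - (2)·1.184) / (8) = -0.228
  r = (11 - (1)·0.128 - (-4)·-0.228 - (2)·1.184) / (8) = 0.949
  s = (8 - (-2)·0.128 - (-1)·-0.228 - (-4)·0.949) / (10) = 1.182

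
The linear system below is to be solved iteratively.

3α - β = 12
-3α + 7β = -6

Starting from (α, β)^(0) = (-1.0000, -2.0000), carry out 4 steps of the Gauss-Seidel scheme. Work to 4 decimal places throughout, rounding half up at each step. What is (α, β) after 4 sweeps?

Iteration 1:
  α = (12 - (-1)·-2.0000) / (3) = 3.3333
  β = (-6 - (-3)·3.3333) / (7) = 0.5714
Iteration 2:
  α = (12 - (-1)·0.5714) / (3) = 4.1905
  β = (-6 - (-3)·4.1905) / (7) = 0.9388
Iteration 3:
  α = (12 - (-1)·0.9388) / (3) = 4.3129
  β = (-6 - (-3)·4.3129) / (7) = 0.9912
Iteration 4:
  α = (12 - (-1)·0.9912) / (3) = 4.3304
  β = (-6 - (-3)·4.3304) / (7) = 0.9987

(4.3304, 0.9987)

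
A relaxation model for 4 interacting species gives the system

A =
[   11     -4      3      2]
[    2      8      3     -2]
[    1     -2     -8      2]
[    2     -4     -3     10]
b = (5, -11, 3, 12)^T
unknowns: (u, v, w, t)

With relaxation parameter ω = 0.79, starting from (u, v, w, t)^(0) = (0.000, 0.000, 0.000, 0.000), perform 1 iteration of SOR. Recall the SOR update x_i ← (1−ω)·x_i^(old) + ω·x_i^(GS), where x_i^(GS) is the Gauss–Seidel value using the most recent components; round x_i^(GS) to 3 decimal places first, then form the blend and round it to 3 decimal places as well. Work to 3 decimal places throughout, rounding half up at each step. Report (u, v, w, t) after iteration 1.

Iteration 1:
  u: GS value = (5 - (-4)·0.000 - (3)·0.000 - (2)·0.000) / (11) = 0.455;  u ← (1−ω)·0.000 + ω·0.455 = 0.359
  v: GS value = (-11 - (2)·0.359 - (3)·0.000 - (-2)·0.000) / (8) = -1.465;  v ← (1−ω)·0.000 + ω·-1.465 = -1.157
  w: GS value = (3 - (1)·0.359 - (-2)·-1.157 - (2)·0.000) / (-8) = -0.041;  w ← (1−ω)·0.000 + ω·-0.041 = -0.032
  t: GS value = (12 - (2)·0.359 - (-4)·-1.157 - (-3)·-0.032) / (10) = 0.656;  t ← (1−ω)·0.000 + ω·0.656 = 0.518

(0.359, -1.157, -0.032, 0.518)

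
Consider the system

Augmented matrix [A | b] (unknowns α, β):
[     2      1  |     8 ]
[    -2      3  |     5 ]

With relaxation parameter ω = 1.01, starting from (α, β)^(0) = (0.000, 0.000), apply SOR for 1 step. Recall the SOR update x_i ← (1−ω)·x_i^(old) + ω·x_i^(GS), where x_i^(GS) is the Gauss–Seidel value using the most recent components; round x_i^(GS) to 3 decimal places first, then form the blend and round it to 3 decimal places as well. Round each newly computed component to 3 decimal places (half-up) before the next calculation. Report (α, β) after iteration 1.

(4.040, 4.404)

Iteration 1:
  α: GS value = (8 - (1)·0.000) / (2) = 4.000;  α ← (1−ω)·0.000 + ω·4.000 = 4.040
  β: GS value = (5 - (-2)·4.040) / (3) = 4.360;  β ← (1−ω)·0.000 + ω·4.360 = 4.404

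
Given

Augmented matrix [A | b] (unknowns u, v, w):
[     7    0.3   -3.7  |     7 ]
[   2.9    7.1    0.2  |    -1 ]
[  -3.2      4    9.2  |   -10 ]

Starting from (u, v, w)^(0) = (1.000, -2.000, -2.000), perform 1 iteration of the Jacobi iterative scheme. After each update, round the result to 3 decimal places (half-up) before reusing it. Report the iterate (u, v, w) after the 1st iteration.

(0.029, -0.493, 0.130)

Iteration 1:
  u = (7 - (0.3)·-2.000 - (-3.7)·-2.000) / (7) = 0.029
  v = (-1 - (2.9)·1.000 - (0.2)·-2.000) / (7.1) = -0.493
  w = (-10 - (-3.2)·1.000 - (4)·-2.000) / (9.2) = 0.130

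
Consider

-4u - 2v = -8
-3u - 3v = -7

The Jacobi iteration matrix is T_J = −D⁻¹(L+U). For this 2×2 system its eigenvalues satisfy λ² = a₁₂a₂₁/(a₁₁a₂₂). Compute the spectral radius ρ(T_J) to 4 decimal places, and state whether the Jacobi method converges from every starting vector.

0.7071

a₁₂a₂₁/(a₁₁a₂₂) = (-2)·(-3) / ((-4)·(-3)) = 0.500000
ρ = √|0.500000| = √0.500000 = 0.7071
ρ < 1, so Jacobi converges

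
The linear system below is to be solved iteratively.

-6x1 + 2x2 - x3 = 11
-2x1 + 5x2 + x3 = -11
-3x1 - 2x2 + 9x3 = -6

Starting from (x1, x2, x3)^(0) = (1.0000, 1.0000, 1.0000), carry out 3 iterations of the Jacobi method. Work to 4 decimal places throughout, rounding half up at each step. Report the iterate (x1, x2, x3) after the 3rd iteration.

Iteration 1:
  x1 = (11 - (2)·1.0000 - (-1)·1.0000) / (-6) = -1.6667
  x2 = (-11 - (-2)·1.0000 - (1)·1.0000) / (5) = -2.0000
  x3 = (-6 - (-3)·1.0000 - (-2)·1.0000) / (9) = -0.1111
Iteration 2:
  x1 = (11 - (2)·-2.0000 - (-1)·-0.1111) / (-6) = -2.4815
  x2 = (-11 - (-2)·-1.6667 - (1)·-0.1111) / (5) = -2.8445
  x3 = (-6 - (-3)·-1.6667 - (-2)·-2.0000) / (9) = -1.6667
Iteration 3:
  x1 = (11 - (2)·-2.8445 - (-1)·-1.6667) / (-6) = -2.5037
  x2 = (-11 - (-2)·-2.4815 - (1)·-1.6667) / (5) = -2.8593
  x3 = (-6 - (-3)·-2.4815 - (-2)·-2.8445) / (9) = -2.1259

(-2.5037, -2.8593, -2.1259)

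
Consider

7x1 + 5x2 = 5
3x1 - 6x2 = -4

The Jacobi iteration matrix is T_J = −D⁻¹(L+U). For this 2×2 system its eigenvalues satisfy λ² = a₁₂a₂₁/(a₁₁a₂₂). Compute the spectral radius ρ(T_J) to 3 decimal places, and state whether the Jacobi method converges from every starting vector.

a₁₂a₂₁/(a₁₁a₂₂) = (5)·(3) / ((7)·(-6)) = -0.357143
ρ = √|-0.357143| = √0.357143 = 0.598
ρ < 1, so Jacobi converges

0.598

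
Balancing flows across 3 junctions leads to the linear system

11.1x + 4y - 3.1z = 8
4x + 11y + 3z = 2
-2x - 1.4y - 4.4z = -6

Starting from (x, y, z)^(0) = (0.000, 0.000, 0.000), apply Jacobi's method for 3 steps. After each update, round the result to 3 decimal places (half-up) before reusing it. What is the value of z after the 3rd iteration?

Iteration 1:
  x = (8 - (4)·0.000 - (-3.1)·0.000) / (11.1) = 0.721
  y = (2 - (4)·0.000 - (3)·0.000) / (11) = 0.182
  z = (-6 - (-2)·0.000 - (-1.4)·0.000) / (-4.4) = 1.364
Iteration 2:
  x = (8 - (4)·0.182 - (-3.1)·1.364) / (11.1) = 1.036
  y = (2 - (4)·0.721 - (3)·1.364) / (11) = -0.452
  z = (-6 - (-2)·0.721 - (-1.4)·0.182) / (-4.4) = 0.978
Iteration 3:
  x = (8 - (4)·-0.452 - (-3.1)·0.978) / (11.1) = 1.157
  y = (2 - (4)·1.036 - (3)·0.978) / (11) = -0.462
  z = (-6 - (-2)·1.036 - (-1.4)·-0.452) / (-4.4) = 1.037

1.037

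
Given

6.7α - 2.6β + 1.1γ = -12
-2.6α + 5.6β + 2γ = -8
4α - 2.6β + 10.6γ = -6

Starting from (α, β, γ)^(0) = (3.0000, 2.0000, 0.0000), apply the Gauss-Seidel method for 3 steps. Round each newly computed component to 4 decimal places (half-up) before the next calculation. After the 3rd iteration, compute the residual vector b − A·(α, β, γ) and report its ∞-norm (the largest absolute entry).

0.7057

Iteration 1:
  α = (-12 - (-2.6)·2.0000 - (1.1)·0.0000) / (6.7) = -1.0149
  β = (-8 - (-2.6)·-1.0149 - (2)·0.0000) / (5.6) = -1.8998
  γ = (-6 - (4)·-1.0149 - (-2.6)·-1.8998) / (10.6) = -0.6490
Iteration 2:
  α = (-12 - (-2.6)·-1.8998 - (1.1)·-0.6490) / (6.7) = -2.4217
  β = (-8 - (-2.6)·-2.4217 - (2)·-0.6490) / (5.6) = -2.3211
  γ = (-6 - (4)·-2.4217 - (-2.6)·-2.3211) / (10.6) = -0.2215
Iteration 3:
  α = (-12 - (-2.6)·-2.3211 - (1.1)·-0.2215) / (6.7) = -2.6554
  β = (-8 - (-2.6)·-2.6554 - (2)·-0.2215) / (5.6) = -2.5823
  γ = (-6 - (4)·-2.6554 - (-2.6)·-2.5823) / (10.6) = -0.1974
Residual b − A·x = (-0.7057, -0.0484, 0.0001); ∞-norm = 0.7057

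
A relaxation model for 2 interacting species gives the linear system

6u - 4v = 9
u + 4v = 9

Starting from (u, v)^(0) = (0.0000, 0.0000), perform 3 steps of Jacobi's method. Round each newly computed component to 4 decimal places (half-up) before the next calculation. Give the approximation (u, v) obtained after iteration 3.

Iteration 1:
  u = (9 - (-4)·0.0000) / (6) = 1.5000
  v = (9 - (1)·0.0000) / (4) = 2.2500
Iteration 2:
  u = (9 - (-4)·2.2500) / (6) = 3.0000
  v = (9 - (1)·1.5000) / (4) = 1.8750
Iteration 3:
  u = (9 - (-4)·1.8750) / (6) = 2.7500
  v = (9 - (1)·3.0000) / (4) = 1.5000

(2.7500, 1.5000)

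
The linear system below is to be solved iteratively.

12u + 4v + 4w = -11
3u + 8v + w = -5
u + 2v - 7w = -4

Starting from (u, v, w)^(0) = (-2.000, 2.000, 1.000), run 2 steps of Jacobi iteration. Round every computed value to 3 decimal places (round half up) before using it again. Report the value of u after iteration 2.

-1.202

Iteration 1:
  u = (-11 - (4)·2.000 - (4)·1.000) / (12) = -1.917
  v = (-5 - (3)·-2.000 - (1)·1.000) / (8) = 0.000
  w = (-4 - (1)·-2.000 - (2)·2.000) / (-7) = 0.857
Iteration 2:
  u = (-11 - (4)·0.000 - (4)·0.857) / (12) = -1.202
  v = (-5 - (3)·-1.917 - (1)·0.857) / (8) = -0.013
  w = (-4 - (1)·-1.917 - (2)·0.000) / (-7) = 0.298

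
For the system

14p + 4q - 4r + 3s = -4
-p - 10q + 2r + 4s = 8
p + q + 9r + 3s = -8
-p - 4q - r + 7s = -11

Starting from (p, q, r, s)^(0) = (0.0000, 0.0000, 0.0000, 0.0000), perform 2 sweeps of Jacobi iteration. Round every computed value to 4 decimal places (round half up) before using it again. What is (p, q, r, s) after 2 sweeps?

(0.0256, -1.5778, -0.2445, -2.1964)

Iteration 1:
  p = (-4 - (4)·0.0000 - (-4)·0.0000 - (3)·0.0000) / (14) = -0.2857
  q = (8 - (-1)·0.0000 - (2)·0.0000 - (4)·0.0000) / (-10) = -0.8000
  r = (-8 - (1)·0.0000 - (1)·0.0000 - (3)·0.0000) / (9) = -0.8889
  s = (-11 - (-1)·0.0000 - (-4)·0.0000 - (-1)·0.0000) / (7) = -1.5714
Iteration 2:
  p = (-4 - (4)·-0.8000 - (-4)·-0.8889 - (3)·-1.5714) / (14) = 0.0256
  q = (8 - (-1)·-0.2857 - (2)·-0.8889 - (4)·-1.5714) / (-10) = -1.5778
  r = (-8 - (1)·-0.2857 - (1)·-0.8000 - (3)·-1.5714) / (9) = -0.2445
  s = (-11 - (-1)·-0.2857 - (-4)·-0.8000 - (-1)·-0.8889) / (7) = -2.1964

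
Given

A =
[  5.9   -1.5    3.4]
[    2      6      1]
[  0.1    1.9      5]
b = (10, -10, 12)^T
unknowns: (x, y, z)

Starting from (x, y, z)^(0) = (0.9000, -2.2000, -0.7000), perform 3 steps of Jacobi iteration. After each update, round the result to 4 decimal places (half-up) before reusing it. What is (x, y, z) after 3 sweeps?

(-0.7660, -1.9687, 3.4447)

Iteration 1:
  x = (10 - (-1.5)·-2.2000 - (3.4)·-0.7000) / (5.9) = 1.5390
  y = (-10 - (2)·0.9000 - (1)·-0.7000) / (6) = -1.8500
  z = (12 - (0.1)·0.9000 - (1.9)·-2.2000) / (5) = 3.2180
Iteration 2:
  x = (10 - (-1.5)·-1.8500 - (3.4)·3.2180) / (5.9) = -0.6299
  y = (-10 - (2)·1.5390 - (1)·3.2180) / (6) = -2.7160
  z = (12 - (0.1)·1.5390 - (1.9)·-1.8500) / (5) = 3.0722
Iteration 3:
  x = (10 - (-1.5)·-2.7160 - (3.4)·3.0722) / (5.9) = -0.7660
  y = (-10 - (2)·-0.6299 - (1)·3.0722) / (6) = -1.9687
  z = (12 - (0.1)·-0.6299 - (1.9)·-2.7160) / (5) = 3.4447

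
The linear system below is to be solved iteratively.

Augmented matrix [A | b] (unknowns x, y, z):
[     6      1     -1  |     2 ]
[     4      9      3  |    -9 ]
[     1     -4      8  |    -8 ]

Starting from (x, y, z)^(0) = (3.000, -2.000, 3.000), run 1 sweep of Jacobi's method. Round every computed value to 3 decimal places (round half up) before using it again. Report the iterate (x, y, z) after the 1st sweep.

Iteration 1:
  x = (2 - (1)·-2.000 - (-1)·3.000) / (6) = 1.167
  y = (-9 - (4)·3.000 - (3)·3.000) / (9) = -3.333
  z = (-8 - (1)·3.000 - (-4)·-2.000) / (8) = -2.375

(1.167, -3.333, -2.375)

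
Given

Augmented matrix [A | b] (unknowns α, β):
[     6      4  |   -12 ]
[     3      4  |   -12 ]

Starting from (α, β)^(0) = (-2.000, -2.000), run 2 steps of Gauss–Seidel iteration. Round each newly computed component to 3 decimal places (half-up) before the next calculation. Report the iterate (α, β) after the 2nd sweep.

Iteration 1:
  α = (-12 - (4)·-2.000) / (6) = -0.667
  β = (-12 - (3)·-0.667) / (4) = -2.500
Iteration 2:
  α = (-12 - (4)·-2.500) / (6) = -0.333
  β = (-12 - (3)·-0.333) / (4) = -2.750

(-0.333, -2.750)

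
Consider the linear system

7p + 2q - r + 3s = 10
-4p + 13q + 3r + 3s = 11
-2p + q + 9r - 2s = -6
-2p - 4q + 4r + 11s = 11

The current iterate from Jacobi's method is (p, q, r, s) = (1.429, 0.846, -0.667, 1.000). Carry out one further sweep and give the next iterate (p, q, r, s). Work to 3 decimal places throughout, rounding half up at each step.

(0.663, 1.209, -0.221, 1.810)

One sweep:
  p = (10 - (2)·0.846 - (-1)·-0.667 - (3)·1.000) / (7) = 0.663
  q = (11 - (-4)·1.429 - (3)·-0.667 - (3)·1.000) / (13) = 1.209
  r = (-6 - (-2)·1.429 - (1)·0.846 - (-2)·1.000) / (9) = -0.221
  s = (11 - (-2)·1.429 - (-4)·0.846 - (4)·-0.667) / (11) = 1.810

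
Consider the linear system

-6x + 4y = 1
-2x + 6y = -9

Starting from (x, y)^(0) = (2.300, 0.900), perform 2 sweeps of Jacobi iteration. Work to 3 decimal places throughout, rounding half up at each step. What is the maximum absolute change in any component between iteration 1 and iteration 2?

Iteration 1:
  x = (1 - (4)·0.900) / (-6) = 0.433
  y = (-9 - (-2)·2.300) / (6) = -0.733
Iteration 2:
  x = (1 - (4)·-0.733) / (-6) = -0.655
  y = (-9 - (-2)·0.433) / (6) = -1.356
Change: (-1.088, -0.623) → max |·| = 1.088

1.088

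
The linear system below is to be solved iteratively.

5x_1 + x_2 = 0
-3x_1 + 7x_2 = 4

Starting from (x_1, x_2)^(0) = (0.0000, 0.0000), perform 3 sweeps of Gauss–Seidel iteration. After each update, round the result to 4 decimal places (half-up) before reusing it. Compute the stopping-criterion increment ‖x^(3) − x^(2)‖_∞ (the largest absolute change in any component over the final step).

Iteration 1:
  x_1 = (0 - (1)·0.0000) / (5) = 0.0000
  x_2 = (4 - (-3)·0.0000) / (7) = 0.5714
Iteration 2:
  x_1 = (0 - (1)·0.5714) / (5) = -0.1143
  x_2 = (4 - (-3)·-0.1143) / (7) = 0.5224
Iteration 3:
  x_1 = (0 - (1)·0.5224) / (5) = -0.1045
  x_2 = (4 - (-3)·-0.1045) / (7) = 0.5266
Change: (0.0098, 0.0042) → max |·| = 0.0098

0.0098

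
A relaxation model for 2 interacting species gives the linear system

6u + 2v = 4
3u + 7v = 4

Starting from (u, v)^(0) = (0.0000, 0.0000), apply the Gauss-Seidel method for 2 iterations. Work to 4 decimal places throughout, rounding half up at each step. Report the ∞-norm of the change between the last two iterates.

0.0953

Iteration 1:
  u = (4 - (2)·0.0000) / (6) = 0.6667
  v = (4 - (3)·0.6667) / (7) = 0.2857
Iteration 2:
  u = (4 - (2)·0.2857) / (6) = 0.5714
  v = (4 - (3)·0.5714) / (7) = 0.3265
Change: (-0.0953, 0.0408) → max |·| = 0.0953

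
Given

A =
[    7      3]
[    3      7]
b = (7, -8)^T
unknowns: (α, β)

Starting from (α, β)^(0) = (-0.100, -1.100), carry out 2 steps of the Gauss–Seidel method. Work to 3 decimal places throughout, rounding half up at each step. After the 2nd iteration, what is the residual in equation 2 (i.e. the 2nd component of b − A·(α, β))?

Iteration 1:
  α = (7 - (3)·-1.100) / (7) = 1.471
  β = (-8 - (3)·1.471) / (7) = -1.773
Iteration 2:
  α = (7 - (3)·-1.773) / (7) = 1.760
  β = (-8 - (3)·1.760) / (7) = -1.897
Residual b − A·x = (0.371, -0.001)

-0.001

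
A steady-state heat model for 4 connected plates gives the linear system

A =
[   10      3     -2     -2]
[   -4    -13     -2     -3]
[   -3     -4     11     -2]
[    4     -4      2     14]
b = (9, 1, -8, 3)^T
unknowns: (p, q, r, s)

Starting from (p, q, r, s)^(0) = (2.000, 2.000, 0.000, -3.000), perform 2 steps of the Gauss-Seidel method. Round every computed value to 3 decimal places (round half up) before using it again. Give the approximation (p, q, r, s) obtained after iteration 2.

(0.600, -0.245, -0.533, 0.049)

Iteration 1:
  p = (9 - (3)·2.000 - (-2)·0.000 - (-2)·-3.000) / (10) = -0.300
  q = (1 - (-4)·-0.300 - (-2)·0.000 - (-3)·-3.000) / (-13) = 0.708
  r = (-8 - (-3)·-0.300 - (-4)·0.708 - (-2)·-3.000) / (11) = -1.097
  s = (3 - (4)·-0.300 - (-4)·0.708 - (2)·-1.097) / (14) = 0.659
Iteration 2:
  p = (9 - (3)·0.708 - (-2)·-1.097 - (-2)·0.659) / (10) = 0.600
  q = (1 - (-4)·0.600 - (-2)·-1.097 - (-3)·0.659) / (-13) = -0.245
  r = (-8 - (-3)·0.600 - (-4)·-0.245 - (-2)·0.659) / (11) = -0.533
  s = (3 - (4)·0.600 - (-4)·-0.245 - (2)·-0.533) / (14) = 0.049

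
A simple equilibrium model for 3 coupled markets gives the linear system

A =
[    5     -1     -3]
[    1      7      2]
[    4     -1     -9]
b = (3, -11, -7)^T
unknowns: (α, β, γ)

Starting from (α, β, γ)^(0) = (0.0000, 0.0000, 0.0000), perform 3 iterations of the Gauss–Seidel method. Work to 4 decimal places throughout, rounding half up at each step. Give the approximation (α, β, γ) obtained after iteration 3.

(1.0594, -2.1383, 1.4862)

Iteration 1:
  α = (3 - (-1)·0.0000 - (-3)·0.0000) / (5) = 0.6000
  β = (-11 - (1)·0.6000 - (2)·0.0000) / (7) = -1.6571
  γ = (-7 - (4)·0.6000 - (-1)·-1.6571) / (-9) = 1.2286
Iteration 2:
  α = (3 - (-1)·-1.6571 - (-3)·1.2286) / (5) = 1.0057
  β = (-11 - (1)·1.0057 - (2)·1.2286) / (7) = -2.0661
  γ = (-7 - (4)·1.0057 - (-1)·-2.0661) / (-9) = 1.4543
Iteration 3:
  α = (3 - (-1)·-2.0661 - (-3)·1.4543) / (5) = 1.0594
  β = (-11 - (1)·1.0594 - (2)·1.4543) / (7) = -2.1383
  γ = (-7 - (4)·1.0594 - (-1)·-2.1383) / (-9) = 1.4862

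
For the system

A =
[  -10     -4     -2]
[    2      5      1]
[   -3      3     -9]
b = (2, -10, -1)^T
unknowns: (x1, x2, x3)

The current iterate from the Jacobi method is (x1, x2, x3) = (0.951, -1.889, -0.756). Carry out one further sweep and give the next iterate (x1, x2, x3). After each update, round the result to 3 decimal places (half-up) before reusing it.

(0.707, -2.229, -0.836)

One sweep:
  x1 = (2 - (-4)·-1.889 - (-2)·-0.756) / (-10) = 0.707
  x2 = (-10 - (2)·0.951 - (1)·-0.756) / (5) = -2.229
  x3 = (-1 - (-3)·0.951 - (3)·-1.889) / (-9) = -0.836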